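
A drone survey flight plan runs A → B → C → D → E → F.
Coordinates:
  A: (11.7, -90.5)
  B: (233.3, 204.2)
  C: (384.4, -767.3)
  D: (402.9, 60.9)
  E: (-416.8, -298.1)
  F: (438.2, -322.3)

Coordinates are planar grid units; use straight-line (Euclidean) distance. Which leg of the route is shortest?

A–B

Leg distances:
A→B: 368.7
B→C: 983.2
C→D: 828.4
D→E: 894.9
E→F: 855.3
The shortest leg is A–B at 368.7.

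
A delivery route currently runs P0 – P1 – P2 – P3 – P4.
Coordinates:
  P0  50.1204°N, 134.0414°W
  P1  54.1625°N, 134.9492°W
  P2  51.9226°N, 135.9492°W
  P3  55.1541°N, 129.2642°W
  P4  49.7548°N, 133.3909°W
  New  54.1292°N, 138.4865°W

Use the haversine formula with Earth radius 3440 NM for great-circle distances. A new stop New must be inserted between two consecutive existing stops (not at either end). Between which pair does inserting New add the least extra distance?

between P1 and P2

Added distance for inserting New between each consecutive pair:
P0–P1: 170.5 NM
P1–P2: 146.2 NM
P2–P3: 179.8 NM
P3–P4: 291.7 NM
Smallest added distance is 146.2 NM, inserting between P1 and P2.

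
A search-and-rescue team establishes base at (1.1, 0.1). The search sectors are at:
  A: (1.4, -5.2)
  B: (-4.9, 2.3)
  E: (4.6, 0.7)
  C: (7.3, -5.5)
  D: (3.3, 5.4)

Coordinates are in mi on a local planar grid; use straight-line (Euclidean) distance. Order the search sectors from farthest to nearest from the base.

C, B, D, A, E

Computing each straight-line distance from (1.1, 0.1):
C (7.3, -5.5): 8.4 mi
B (-4.9, 2.3): 6.4 mi
D (3.3, 5.4): 5.7 mi
A (1.4, -5.2): 5.3 mi
E (4.6, 0.7): 3.6 mi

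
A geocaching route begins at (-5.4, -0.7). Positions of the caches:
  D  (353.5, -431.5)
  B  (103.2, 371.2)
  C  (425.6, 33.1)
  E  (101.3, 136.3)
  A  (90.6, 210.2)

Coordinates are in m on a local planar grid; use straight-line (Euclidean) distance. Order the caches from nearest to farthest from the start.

Distance from the start at (-5.4, -0.7) to each:
E (101.3, 136.3): 173.6 m
A (90.6, 210.2): 231.7 m
B (103.2, 371.2): 387.4 m
C (425.6, 33.1): 432.3 m
D (353.5, -431.5): 560.7 m

E, A, B, C, D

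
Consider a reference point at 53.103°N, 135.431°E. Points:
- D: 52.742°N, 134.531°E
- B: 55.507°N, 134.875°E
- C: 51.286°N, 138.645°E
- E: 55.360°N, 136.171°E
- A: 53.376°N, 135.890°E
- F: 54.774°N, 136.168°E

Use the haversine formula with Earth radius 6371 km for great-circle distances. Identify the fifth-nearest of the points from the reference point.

Distances from the reference point (53.103°N, 135.431°E):
A: 43.1 km
D: 72.5 km
F: 192.0 km
E: 255.5 km
B: 269.7 km
C: 298.0 km
The fifth-nearest is B at 269.7 km.

B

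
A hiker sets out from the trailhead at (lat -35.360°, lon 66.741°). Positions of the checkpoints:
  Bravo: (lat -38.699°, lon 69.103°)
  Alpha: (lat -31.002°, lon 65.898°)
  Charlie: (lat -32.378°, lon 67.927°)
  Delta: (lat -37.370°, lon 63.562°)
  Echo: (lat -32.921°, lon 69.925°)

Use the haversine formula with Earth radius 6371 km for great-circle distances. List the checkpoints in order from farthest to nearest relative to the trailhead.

Alpha, Bravo, Echo, Delta, Charlie

Distances from the trailhead:
Alpha (lat -31.002°, lon 65.898°): 490.9 km
Bravo (lat -38.699°, lon 69.103°): 426.4 km
Echo (lat -32.921°, lon 69.925°): 399.2 km
Delta (lat -37.370°, lon 63.562°): 361.9 km
Charlie (lat -32.378°, lon 67.927°): 349.2 km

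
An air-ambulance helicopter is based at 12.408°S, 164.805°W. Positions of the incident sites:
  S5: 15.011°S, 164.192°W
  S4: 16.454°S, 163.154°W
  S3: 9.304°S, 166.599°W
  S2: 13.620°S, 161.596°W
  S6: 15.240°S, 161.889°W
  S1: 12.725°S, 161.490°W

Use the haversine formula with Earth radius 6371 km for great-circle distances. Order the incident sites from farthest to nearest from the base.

Distance from the base at 12.408°S, 164.805°W to each:
S4 16.454°S, 163.154°W: 483.7 km
S6 15.240°S, 161.889°W: 445.3 km
S3 9.304°S, 166.599°W: 396.9 km
S2 13.620°S, 161.596°W: 372.9 km
S1 12.725°S, 161.490°W: 361.5 km
S5 15.011°S, 164.192°W: 296.9 km

S4, S6, S3, S2, S1, S5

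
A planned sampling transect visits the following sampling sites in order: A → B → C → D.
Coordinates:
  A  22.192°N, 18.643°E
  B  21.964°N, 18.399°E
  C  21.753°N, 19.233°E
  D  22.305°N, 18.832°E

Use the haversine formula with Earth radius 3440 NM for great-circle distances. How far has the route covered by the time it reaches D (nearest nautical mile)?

Leg distances:
A→B: 19.3 NM  (cumulative 19.3 NM)
B→C: 48.2 NM  (cumulative 67.4 NM)
C→D: 40.0 NM  (cumulative 107.4 NM)
Cumulative distance at D ≈ 107 NM.

107 NM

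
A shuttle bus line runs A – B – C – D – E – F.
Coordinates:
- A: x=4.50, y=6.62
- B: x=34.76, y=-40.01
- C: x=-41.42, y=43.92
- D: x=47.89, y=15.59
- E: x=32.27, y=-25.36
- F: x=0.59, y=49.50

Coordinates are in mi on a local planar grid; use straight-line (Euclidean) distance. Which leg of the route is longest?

Leg distances:
A→B: 55.6 mi
B→C: 113.3 mi
C→D: 93.7 mi
D→E: 43.8 mi
E→F: 81.3 mi
The longest leg is B–C at 113.3 mi.

B–C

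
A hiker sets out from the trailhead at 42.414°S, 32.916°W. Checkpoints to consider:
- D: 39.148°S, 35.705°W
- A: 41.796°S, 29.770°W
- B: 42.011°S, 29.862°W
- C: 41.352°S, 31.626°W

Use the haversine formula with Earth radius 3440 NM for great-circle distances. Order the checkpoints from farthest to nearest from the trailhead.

Distances from the trailhead:
D 39.148°S, 35.705°W: 233.5 NM
A 41.796°S, 29.770°W: 145.0 NM
B 42.011°S, 29.862°W: 137.9 NM
C 41.352°S, 31.626°W: 86.0 NM

D, A, B, C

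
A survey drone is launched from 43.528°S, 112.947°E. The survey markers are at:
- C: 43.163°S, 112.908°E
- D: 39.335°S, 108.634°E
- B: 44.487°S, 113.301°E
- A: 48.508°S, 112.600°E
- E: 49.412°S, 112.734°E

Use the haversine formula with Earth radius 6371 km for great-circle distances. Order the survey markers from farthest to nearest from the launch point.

E, D, A, B, C

Computing each great-circle distance from 43.528°S, 112.947°E:
E 49.412°S, 112.734°E: 654.5 km
D 39.335°S, 108.634°E: 588.6 km
A 48.508°S, 112.600°E: 554.4 km
B 44.487°S, 113.301°E: 110.3 km
C 43.163°S, 112.908°E: 40.7 km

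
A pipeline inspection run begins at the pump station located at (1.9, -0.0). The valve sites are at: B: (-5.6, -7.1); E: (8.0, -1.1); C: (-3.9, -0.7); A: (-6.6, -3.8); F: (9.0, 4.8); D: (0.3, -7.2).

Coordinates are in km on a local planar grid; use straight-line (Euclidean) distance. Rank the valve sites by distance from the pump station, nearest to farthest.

C, E, D, F, A, B

Distances from the pump station:
C (-3.9, -0.7): 5.8 km
E (8.0, -1.1): 6.2 km
D (0.3, -7.2): 7.4 km
F (9.0, 4.8): 8.6 km
A (-6.6, -3.8): 9.3 km
B (-5.6, -7.1): 10.3 km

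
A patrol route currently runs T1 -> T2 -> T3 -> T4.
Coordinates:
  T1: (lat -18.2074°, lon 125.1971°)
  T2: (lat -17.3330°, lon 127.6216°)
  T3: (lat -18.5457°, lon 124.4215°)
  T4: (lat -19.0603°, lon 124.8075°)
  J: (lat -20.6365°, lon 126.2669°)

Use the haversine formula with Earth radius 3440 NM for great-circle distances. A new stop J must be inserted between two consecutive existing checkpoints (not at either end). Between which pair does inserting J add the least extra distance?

Added distance for inserting J between each consecutive pair:
T1–T2: 222.4 NM
T2–T3: 179.2 NM
T3–T4: 250.8 NM
Smallest added distance is 179.2 NM, inserting between T2 and T3.

between T2 and T3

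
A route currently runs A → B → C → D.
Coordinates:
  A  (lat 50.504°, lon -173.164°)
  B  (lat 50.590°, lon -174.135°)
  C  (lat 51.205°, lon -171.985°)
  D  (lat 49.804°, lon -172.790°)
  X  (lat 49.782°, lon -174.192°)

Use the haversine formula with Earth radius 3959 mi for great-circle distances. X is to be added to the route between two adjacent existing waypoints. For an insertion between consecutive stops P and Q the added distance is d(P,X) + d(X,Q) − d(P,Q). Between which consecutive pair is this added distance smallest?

Added distance for inserting X between each consecutive pair:
A–B: 80.4 mi
B–C: 91.1 mi
C–D: 97.6 mi
Smallest added distance is 80.4 mi, inserting between A and B.

between A and B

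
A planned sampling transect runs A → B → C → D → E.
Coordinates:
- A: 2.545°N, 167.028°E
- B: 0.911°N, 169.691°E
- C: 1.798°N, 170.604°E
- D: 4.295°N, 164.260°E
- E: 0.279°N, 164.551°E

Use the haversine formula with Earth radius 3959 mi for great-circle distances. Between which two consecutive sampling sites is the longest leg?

C–D

Leg distances:
A→B: 215.8 mi
B→C: 87.9 mi
C→D: 470.5 mi
D→E: 278.2 mi
The longest leg is C–D at 470.5 mi.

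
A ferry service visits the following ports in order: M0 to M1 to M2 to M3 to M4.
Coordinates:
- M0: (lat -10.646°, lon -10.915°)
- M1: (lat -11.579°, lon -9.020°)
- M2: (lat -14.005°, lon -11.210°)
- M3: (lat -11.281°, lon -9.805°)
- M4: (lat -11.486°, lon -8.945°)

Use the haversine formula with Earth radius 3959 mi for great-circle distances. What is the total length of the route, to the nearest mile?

Leg distances:
M0→M1: 143.7 mi  (cumulative 143.7 mi)
M1→M2: 223.3 mi  (cumulative 367.1 mi)
M2→M3: 210.7 mi  (cumulative 577.8 mi)
M3→M4: 60.0 mi  (cumulative 637.7 mi)
Total route length ≈ 638 mi.

638 mi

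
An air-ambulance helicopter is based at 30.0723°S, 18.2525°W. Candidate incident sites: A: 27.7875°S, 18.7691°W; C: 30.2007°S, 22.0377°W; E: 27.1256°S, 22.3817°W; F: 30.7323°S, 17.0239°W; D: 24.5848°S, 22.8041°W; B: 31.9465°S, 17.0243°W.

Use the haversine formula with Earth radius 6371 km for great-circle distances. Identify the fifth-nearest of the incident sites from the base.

E

Distances from the base (30.0723°S, 18.2525°W):
F: 138.8 km
B: 239.0 km
A: 259.0 km
C: 364.3 km
E: 519.4 km
D: 757.8 km
The fifth-nearest is E at 519.4 km.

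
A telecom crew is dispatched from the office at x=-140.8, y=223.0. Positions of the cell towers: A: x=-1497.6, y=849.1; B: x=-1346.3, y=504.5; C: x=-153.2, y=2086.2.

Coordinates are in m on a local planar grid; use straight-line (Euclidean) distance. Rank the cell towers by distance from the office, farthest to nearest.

Distance from the office at x=-140.8, y=223.0 to each:
C x=-153.2, y=2086.2: 1863.2 m
A x=-1497.6, y=849.1: 1494.3 m
B x=-1346.3, y=504.5: 1237.9 m

C, A, B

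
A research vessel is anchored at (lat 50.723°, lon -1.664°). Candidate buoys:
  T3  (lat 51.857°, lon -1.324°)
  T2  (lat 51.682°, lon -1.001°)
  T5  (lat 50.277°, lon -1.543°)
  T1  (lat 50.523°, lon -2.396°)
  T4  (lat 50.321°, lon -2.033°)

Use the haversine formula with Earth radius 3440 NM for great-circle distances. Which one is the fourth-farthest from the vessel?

Distances from the vessel ((lat 50.723°, lon -1.664°)):
T3: 69.3 NM
T2: 62.7 NM
T1: 30.4 NM
T4: 27.9 NM
T5: 27.2 NM
The fourth-farthest is T4 at 27.9 NM.

T4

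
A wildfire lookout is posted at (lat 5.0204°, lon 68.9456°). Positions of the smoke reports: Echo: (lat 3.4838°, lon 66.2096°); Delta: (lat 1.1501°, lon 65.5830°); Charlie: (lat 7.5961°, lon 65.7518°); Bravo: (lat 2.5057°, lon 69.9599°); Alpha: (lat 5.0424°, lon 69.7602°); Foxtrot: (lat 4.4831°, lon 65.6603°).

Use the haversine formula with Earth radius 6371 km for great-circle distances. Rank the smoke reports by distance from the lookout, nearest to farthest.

Alpha, Bravo, Echo, Foxtrot, Charlie, Delta

Distances from the lookout:
Alpha (lat 5.0424°, lon 69.7602°): 90.3 km
Bravo (lat 2.5057°, lon 69.9599°): 301.4 km
Echo (lat 3.4838°, lon 66.2096°): 348.2 km
Foxtrot (lat 4.4831°, lon 65.6603°): 368.9 km
Charlie (lat 7.5961°, lon 65.7518°): 454.5 km
Delta (lat 1.1501°, lon 65.5830°): 569.7 km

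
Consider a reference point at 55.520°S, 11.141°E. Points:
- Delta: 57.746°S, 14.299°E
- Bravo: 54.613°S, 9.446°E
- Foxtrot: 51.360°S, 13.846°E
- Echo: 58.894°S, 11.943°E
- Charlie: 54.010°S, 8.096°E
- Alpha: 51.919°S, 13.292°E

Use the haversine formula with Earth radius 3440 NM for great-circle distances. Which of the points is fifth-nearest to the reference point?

Distance to each, sorted:
Bravo: 79.8 NM
Charlie: 139.1 NM
Delta: 169.5 NM
Echo: 204.2 NM
Alpha: 229.3 NM
Foxtrot: 267.8 NM
The fifth-nearest is Alpha at 229.3 NM.

Alpha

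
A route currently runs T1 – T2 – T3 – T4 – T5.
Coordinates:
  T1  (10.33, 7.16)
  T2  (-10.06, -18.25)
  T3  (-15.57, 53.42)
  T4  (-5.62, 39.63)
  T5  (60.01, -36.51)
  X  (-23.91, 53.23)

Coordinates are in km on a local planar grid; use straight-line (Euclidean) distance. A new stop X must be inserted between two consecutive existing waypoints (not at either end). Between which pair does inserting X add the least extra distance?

between T2 and T3

Added distance for inserting X between each consecutive pair:
T1–T2: 97.6 km
T2–T3: 9.3 km
T3–T4: 14.1 km
T4–T5: 45.1 km
Smallest added distance is 9.3 km, inserting between T2 and T3.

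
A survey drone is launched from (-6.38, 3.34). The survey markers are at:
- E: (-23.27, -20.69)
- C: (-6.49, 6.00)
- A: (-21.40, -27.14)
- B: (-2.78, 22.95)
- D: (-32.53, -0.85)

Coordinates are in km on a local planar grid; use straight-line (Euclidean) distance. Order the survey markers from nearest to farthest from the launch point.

C, B, D, E, A

Computing each straight-line distance from (-6.38, 3.34):
C (-6.49, 6.00): 2.7 km
B (-2.78, 22.95): 19.9 km
D (-32.53, -0.85): 26.5 km
E (-23.27, -20.69): 29.4 km
A (-21.40, -27.14): 34.0 km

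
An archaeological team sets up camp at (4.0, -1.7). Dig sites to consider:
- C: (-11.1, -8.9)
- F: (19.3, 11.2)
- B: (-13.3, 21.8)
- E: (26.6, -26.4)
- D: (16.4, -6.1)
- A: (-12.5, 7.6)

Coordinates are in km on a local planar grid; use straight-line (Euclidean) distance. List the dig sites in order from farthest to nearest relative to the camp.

Computing each straight-line distance from (4.0, -1.7):
E (26.6, -26.4): 33.5 km
B (-13.3, 21.8): 29.2 km
F (19.3, 11.2): 20.0 km
A (-12.5, 7.6): 18.9 km
C (-11.1, -8.9): 16.7 km
D (16.4, -6.1): 13.2 km

E, B, F, A, C, D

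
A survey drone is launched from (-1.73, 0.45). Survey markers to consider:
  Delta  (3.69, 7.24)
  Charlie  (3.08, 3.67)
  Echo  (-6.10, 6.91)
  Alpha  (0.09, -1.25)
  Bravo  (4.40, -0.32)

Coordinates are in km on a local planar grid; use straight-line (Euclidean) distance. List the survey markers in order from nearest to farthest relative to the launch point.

Alpha, Charlie, Bravo, Echo, Delta

Distance from the launch point at (-1.73, 0.45) to each:
Alpha (0.09, -1.25): 2.5 km
Charlie (3.08, 3.67): 5.8 km
Bravo (4.40, -0.32): 6.2 km
Echo (-6.10, 6.91): 7.8 km
Delta (3.69, 7.24): 8.7 km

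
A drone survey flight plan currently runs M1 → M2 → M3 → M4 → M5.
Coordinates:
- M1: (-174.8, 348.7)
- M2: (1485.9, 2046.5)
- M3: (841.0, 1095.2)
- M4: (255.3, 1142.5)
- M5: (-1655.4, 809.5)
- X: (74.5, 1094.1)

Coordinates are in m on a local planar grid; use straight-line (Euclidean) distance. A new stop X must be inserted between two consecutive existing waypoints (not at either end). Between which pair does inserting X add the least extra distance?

between M4 and M5

Added distance for inserting X between each consecutive pair:
M1–M2: 113.7 m
M2–M3: 1319.9 m
M3–M4: 366.1 m
M4–M5: 0.8 m
Smallest added distance is 0.8 m, inserting between M4 and M5.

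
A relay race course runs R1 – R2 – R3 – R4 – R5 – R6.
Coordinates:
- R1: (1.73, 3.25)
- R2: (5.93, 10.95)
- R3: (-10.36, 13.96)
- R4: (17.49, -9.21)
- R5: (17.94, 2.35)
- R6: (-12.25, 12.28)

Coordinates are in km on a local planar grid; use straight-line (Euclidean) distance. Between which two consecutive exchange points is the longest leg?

Leg distances:
R1→R2: 8.8 km
R2→R3: 16.6 km
R3→R4: 36.2 km
R4→R5: 11.6 km
R5→R6: 31.8 km
The longest leg is R3–R4 at 36.2 km.

R3–R4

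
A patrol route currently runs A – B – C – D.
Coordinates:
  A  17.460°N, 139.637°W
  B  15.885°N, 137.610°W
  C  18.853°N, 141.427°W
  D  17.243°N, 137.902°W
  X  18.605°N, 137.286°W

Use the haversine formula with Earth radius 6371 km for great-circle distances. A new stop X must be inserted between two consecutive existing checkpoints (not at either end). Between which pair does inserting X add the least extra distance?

between C and D

Added distance for inserting X between each consecutive pair:
A–B: 305.7 km
B–C: 218.9 km
C–D: 188.4 km
Smallest added distance is 188.4 km, inserting between C and D.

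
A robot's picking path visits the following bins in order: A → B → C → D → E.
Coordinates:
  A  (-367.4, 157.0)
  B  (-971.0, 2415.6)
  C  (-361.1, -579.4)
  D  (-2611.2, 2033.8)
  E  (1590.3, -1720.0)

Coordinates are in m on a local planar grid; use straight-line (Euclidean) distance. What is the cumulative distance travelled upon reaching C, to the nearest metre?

5394 m

Leg distances:
A→B: 2337.9 m  (cumulative 2337.9 m)
B→C: 3056.5 m  (cumulative 5394.3 m)
Cumulative distance at C ≈ 5394 m.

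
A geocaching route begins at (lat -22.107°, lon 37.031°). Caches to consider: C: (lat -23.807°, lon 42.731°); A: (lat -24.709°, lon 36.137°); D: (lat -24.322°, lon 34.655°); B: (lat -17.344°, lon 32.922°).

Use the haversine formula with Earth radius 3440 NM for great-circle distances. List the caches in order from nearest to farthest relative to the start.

Distances from the start:
A (lat -24.709°, lon 36.137°): 163.8 NM
D (lat -24.322°, lon 34.655°): 186.7 NM
C (lat -23.807°, lon 42.731°): 331.2 NM
B (lat -17.344°, lon 32.922°): 368.3 NM

A, D, C, B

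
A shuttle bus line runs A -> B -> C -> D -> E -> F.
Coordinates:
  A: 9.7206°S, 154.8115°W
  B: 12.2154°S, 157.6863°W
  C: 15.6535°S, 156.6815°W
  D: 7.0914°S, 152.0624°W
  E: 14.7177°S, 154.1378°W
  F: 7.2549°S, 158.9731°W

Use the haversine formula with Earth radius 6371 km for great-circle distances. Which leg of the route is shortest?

B–C

Leg distances:
A→B: 418.8 km
B→C: 397.4 km
C→D: 1076.8 km
D→E: 877.7 km
E→F: 983.2 km
The shortest leg is B–C at 397.4 km.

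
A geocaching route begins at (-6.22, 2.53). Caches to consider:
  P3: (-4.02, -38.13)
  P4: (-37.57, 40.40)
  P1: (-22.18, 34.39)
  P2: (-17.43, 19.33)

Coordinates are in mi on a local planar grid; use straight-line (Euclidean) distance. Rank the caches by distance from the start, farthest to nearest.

P4, P3, P1, P2

Distances from the start:
P4 (-37.57, 40.40): 49.2 mi
P3 (-4.02, -38.13): 40.7 mi
P1 (-22.18, 34.39): 35.6 mi
P2 (-17.43, 19.33): 20.2 mi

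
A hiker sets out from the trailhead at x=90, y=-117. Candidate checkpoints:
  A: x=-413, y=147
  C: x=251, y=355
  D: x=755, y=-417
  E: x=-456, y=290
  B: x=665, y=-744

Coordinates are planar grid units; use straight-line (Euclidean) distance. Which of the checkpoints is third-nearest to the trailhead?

Distance to each, sorted:
C: 498.7
A: 568.1
E: 681.0
D: 729.5
B: 850.7
The third-nearest is E at 681.0.

E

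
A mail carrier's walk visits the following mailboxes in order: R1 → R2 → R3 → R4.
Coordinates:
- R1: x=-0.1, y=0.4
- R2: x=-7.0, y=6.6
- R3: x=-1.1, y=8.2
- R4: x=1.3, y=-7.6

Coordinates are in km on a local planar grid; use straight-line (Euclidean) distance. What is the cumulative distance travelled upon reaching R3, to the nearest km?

15 km

Leg distances:
R1→R2: 9.3 km  (cumulative 9.3 km)
R2→R3: 6.1 km  (cumulative 15.4 km)
Cumulative distance at R3 ≈ 15 km.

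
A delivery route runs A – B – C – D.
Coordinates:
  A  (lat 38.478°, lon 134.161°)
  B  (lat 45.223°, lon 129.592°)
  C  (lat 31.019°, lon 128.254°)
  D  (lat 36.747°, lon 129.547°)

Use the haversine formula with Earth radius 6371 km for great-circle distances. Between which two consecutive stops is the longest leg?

B–C

Leg distances:
A→B: 839.7 km
B→C: 1583.7 km
C→D: 648.0 km
The longest leg is B–C at 1583.7 km.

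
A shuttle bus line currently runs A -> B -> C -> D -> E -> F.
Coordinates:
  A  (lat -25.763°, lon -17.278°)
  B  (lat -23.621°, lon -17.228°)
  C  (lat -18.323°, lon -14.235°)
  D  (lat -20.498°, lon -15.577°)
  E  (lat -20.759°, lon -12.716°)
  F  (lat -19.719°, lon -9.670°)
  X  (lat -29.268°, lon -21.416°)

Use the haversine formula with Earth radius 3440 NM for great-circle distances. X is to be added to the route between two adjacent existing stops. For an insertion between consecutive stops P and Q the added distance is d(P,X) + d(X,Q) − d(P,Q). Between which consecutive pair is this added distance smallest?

Added distance for inserting X between each consecutive pair:
A–B: 582.9 NM
B–C: 813.2 NM
C–D: 1229.7 NM
D–E: 1149.3 NM
E–F: 1372.8 NM
Smallest added distance is 582.9 NM, inserting between A and B.

between A and B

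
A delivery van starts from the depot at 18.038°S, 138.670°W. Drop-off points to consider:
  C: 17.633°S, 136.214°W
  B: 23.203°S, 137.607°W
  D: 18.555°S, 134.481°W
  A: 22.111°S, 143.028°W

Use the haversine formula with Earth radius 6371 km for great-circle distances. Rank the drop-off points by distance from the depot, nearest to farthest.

C, D, B, A

Distance from the depot at 18.038°S, 138.670°W to each:
C 17.633°S, 136.214°W: 263.8 km
D 18.555°S, 134.481°W: 446.0 km
B 23.203°S, 137.607°W: 584.9 km
A 22.111°S, 143.028°W: 642.0 km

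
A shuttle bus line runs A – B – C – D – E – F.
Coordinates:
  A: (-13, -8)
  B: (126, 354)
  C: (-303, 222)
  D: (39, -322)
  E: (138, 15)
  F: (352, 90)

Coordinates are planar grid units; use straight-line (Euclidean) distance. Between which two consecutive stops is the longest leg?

C–D

Leg distances:
A→B: 387.8
B→C: 448.8
C→D: 642.6
D→E: 351.2
E→F: 226.8
The longest leg is C–D at 642.6.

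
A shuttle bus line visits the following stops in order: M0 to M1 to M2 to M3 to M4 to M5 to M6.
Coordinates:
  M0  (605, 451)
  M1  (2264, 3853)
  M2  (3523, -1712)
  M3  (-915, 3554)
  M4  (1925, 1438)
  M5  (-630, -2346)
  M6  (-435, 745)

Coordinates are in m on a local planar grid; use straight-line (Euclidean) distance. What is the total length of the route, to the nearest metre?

27582 m

Leg distances:
M0→M1: 3785.0 m  (cumulative 3785.0 m)
M1→M2: 5705.6 m  (cumulative 9490.6 m)
M2→M3: 6886.7 m  (cumulative 16377.3 m)
M3→M4: 3541.6 m  (cumulative 19918.9 m)
M4→M5: 4565.8 m  (cumulative 24484.7 m)
M5→M6: 3097.1 m  (cumulative 27581.9 m)
Total route length ≈ 27582 m.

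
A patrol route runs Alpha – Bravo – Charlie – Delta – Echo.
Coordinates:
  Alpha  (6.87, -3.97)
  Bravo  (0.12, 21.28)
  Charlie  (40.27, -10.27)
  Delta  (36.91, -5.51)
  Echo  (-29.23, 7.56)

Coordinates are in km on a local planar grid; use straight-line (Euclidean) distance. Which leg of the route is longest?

Delta–Echo

Leg distances:
Alpha→Bravo: 26.1 km
Bravo→Charlie: 51.1 km
Charlie→Delta: 5.8 km
Delta→Echo: 67.4 km
The longest leg is Delta–Echo at 67.4 km.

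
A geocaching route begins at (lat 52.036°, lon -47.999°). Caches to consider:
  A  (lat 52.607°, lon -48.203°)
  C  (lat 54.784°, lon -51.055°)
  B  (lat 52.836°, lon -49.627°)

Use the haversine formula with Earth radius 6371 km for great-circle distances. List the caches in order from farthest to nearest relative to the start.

C, B, A

Distances from the start:
C (lat 54.784°, lon -51.055°): 366.5 km
B (lat 52.836°, lon -49.627°): 141.7 km
A (lat 52.607°, lon -48.203°): 65.0 km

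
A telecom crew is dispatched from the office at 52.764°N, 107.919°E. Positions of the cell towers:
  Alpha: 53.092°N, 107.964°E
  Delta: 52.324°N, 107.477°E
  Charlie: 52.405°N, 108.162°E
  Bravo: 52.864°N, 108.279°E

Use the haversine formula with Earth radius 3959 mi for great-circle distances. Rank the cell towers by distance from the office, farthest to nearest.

Distances from the office:
Delta 52.324°N, 107.477°E: 35.6 mi
Charlie 52.405°N, 108.162°E: 26.8 mi
Alpha 53.092°N, 107.964°E: 22.7 mi
Bravo 52.864°N, 108.279°E: 16.5 mi

Delta, Charlie, Alpha, Bravo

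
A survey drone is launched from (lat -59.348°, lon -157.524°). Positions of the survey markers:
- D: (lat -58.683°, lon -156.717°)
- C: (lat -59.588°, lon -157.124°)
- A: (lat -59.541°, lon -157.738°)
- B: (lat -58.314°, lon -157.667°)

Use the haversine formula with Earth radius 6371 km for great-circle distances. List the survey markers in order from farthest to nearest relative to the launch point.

Computing each great-circle distance from (lat -59.348°, lon -157.524°):
B (lat -58.314°, lon -157.667°): 115.3 km
D (lat -58.683°, lon -156.717°): 87.2 km
C (lat -59.588°, lon -157.124°): 35.0 km
A (lat -59.541°, lon -157.738°): 24.6 km

B, D, C, A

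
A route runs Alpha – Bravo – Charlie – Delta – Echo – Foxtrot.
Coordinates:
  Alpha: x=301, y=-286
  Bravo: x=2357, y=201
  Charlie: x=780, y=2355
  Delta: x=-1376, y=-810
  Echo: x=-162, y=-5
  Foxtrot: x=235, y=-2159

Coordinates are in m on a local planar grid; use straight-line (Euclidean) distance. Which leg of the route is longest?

Charlie–Delta

Leg distances:
Alpha→Bravo: 2112.9 m
Bravo→Charlie: 2669.6 m
Charlie→Delta: 3829.6 m
Delta→Echo: 1456.6 m
Echo→Foxtrot: 2190.3 m
The longest leg is Charlie–Delta at 3829.6 m.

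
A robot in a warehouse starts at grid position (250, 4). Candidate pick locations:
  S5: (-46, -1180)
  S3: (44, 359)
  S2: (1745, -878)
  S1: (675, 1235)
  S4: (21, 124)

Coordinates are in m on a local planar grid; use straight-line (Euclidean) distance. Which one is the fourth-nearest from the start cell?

Distances from the start cell ((250, 4)):
S4: 258.5 m
S3: 410.4 m
S5: 1220.4 m
S1: 1302.3 m
S2: 1735.8 m
The fourth-nearest is S1 at 1302.3 m.

S1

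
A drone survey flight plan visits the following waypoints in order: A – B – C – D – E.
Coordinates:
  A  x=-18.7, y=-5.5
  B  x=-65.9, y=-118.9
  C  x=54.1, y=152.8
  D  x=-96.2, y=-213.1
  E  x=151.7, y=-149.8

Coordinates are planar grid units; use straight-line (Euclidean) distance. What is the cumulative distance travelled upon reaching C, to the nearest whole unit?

Leg distances:
A→B: 122.8  (cumulative 122.8)
B→C: 297.0  (cumulative 419.9)
Cumulative distance at C ≈ 420.

420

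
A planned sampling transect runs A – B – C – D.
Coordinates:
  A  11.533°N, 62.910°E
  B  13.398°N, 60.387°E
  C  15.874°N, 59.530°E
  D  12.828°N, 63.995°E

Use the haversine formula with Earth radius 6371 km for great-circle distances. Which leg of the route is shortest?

B–C

Leg distances:
A→B: 343.6 km
B→C: 290.3 km
C→D: 588.2 km
The shortest leg is B–C at 290.3 km.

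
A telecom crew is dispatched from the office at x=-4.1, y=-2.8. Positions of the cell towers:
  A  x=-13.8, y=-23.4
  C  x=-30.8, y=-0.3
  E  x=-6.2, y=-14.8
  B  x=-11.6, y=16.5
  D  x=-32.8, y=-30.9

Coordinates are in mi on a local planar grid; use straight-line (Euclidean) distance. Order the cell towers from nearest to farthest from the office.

E, B, A, C, D

Computing each straight-line distance from x=-4.1, y=-2.8:
E x=-6.2, y=-14.8: 12.2 mi
B x=-11.6, y=16.5: 20.7 mi
A x=-13.8, y=-23.4: 22.8 mi
C x=-30.8, y=-0.3: 26.8 mi
D x=-32.8, y=-30.9: 40.2 mi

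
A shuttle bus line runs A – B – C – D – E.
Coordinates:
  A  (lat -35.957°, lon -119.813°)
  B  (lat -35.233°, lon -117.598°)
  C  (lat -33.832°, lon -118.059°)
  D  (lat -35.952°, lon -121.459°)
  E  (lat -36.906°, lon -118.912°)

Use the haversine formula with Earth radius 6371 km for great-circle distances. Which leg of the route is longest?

Leg distances:
A→B: 215.8 km
B→C: 161.4 km
C→D: 389.5 km
D→E: 251.3 km
The longest leg is C–D at 389.5 km.

C–D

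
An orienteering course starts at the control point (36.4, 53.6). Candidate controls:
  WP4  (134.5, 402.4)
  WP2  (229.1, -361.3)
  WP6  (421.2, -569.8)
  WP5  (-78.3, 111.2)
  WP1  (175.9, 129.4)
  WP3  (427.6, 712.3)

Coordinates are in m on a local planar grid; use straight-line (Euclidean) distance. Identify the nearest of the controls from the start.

Distance to each, sorted:
WP5: 128.4 m
WP1: 158.8 m
WP4: 362.3 m
WP2: 457.5 m
WP6: 732.6 m
WP3: 766.1 m
The nearest is WP5 at 128.4 m.

WP5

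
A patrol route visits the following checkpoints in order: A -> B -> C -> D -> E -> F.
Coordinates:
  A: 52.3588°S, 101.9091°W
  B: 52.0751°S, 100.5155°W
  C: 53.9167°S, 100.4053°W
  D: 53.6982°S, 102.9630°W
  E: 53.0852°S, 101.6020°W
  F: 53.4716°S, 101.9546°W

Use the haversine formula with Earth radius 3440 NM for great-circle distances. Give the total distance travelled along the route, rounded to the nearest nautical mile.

Leg distances:
A→B: 54.0 NM  (cumulative 54.0 NM)
B→C: 110.6 NM  (cumulative 164.7 NM)
C→D: 91.6 NM  (cumulative 256.3 NM)
D→E: 61.1 NM  (cumulative 317.3 NM)
E→F: 26.4 NM  (cumulative 343.8 NM)
Total route length ≈ 344 NM.

344 NM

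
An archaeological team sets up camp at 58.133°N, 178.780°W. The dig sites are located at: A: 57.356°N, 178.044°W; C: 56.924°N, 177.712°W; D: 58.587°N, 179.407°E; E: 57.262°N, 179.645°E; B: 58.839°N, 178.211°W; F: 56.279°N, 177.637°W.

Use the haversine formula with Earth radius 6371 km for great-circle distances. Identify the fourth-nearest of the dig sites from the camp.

Distance to each, sorted:
B: 85.2 km
A: 96.8 km
D: 117.2 km
E: 134.7 km
C: 148.8 km
F: 217.3 km
The fourth-nearest is E at 134.7 km.

E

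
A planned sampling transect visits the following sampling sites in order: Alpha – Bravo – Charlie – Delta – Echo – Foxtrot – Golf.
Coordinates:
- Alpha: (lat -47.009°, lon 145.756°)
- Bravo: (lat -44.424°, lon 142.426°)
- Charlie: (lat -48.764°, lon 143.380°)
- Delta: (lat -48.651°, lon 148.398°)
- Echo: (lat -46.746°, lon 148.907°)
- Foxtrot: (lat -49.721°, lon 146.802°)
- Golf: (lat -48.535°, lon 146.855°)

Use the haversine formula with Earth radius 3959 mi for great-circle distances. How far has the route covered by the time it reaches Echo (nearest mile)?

906 mi

Leg distances:
Alpha→Bravo: 240.2 mi  (cumulative 240.2 mi)
Bravo→Charlie: 303.3 mi  (cumulative 543.5 mi)
Charlie→Delta: 228.9 mi  (cumulative 772.4 mi)
Delta→Echo: 133.7 mi  (cumulative 906.1 mi)
Cumulative distance at Echo ≈ 906 mi.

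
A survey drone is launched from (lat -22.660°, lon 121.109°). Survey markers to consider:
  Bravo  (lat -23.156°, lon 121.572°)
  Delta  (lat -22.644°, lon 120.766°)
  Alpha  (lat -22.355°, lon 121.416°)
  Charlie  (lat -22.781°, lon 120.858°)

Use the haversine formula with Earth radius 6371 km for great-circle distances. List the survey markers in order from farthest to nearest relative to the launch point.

Distances from the launch point:
Bravo (lat -23.156°, lon 121.572°): 72.7 km
Alpha (lat -22.355°, lon 121.416°): 46.3 km
Delta (lat -22.644°, lon 120.766°): 35.2 km
Charlie (lat -22.781°, lon 120.858°): 29.0 km

Bravo, Alpha, Delta, Charlie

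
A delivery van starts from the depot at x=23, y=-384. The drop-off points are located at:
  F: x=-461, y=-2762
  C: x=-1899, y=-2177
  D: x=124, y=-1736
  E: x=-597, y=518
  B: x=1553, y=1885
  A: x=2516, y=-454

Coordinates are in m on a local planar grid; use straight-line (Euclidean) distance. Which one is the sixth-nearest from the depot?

Distances from the depot (x=23, y=-384):
E: 1094.5 m
D: 1355.8 m
F: 2426.8 m
A: 2494.0 m
C: 2628.5 m
B: 2736.7 m
The sixth-nearest is B at 2736.7 m.

B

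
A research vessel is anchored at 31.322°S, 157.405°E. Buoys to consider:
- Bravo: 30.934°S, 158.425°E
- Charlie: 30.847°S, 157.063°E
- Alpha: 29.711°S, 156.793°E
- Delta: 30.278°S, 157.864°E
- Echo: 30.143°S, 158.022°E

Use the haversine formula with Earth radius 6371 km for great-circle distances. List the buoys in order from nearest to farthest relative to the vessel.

Distance from the vessel at 31.322°S, 157.405°E to each:
Charlie 30.847°S, 157.063°E: 62.1 km
Bravo 30.934°S, 158.425°E: 106.2 km
Delta 30.278°S, 157.864°E: 124.1 km
Echo 30.143°S, 158.022°E: 143.8 km
Alpha 29.711°S, 156.793°E: 188.5 km

Charlie, Bravo, Delta, Echo, Alpha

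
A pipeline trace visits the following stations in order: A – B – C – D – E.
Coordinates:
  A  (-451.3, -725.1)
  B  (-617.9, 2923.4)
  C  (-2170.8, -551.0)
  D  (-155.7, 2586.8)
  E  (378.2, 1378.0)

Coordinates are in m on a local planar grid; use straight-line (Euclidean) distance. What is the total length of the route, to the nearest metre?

Leg distances:
A→B: 3652.3 m  (cumulative 3652.3 m)
B→C: 3805.6 m  (cumulative 7457.9 m)
C→D: 3729.1 m  (cumulative 11187.1 m)
D→E: 1321.5 m  (cumulative 12508.5 m)
Total route length ≈ 12509 m.

12509 m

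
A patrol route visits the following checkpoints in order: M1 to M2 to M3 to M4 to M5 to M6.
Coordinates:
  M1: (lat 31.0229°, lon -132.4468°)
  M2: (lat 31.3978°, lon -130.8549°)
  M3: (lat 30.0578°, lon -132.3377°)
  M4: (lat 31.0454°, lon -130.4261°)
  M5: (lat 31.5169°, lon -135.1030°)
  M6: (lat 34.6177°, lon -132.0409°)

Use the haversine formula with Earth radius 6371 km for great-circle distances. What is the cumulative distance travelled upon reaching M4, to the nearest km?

Leg distances:
M1→M2: 157.0 km  (cumulative 157.0 km)
M2→M3: 205.6 km  (cumulative 362.7 km)
M3→M4: 213.5 km  (cumulative 576.1 km)
Cumulative distance at M4 ≈ 576 km.

576 km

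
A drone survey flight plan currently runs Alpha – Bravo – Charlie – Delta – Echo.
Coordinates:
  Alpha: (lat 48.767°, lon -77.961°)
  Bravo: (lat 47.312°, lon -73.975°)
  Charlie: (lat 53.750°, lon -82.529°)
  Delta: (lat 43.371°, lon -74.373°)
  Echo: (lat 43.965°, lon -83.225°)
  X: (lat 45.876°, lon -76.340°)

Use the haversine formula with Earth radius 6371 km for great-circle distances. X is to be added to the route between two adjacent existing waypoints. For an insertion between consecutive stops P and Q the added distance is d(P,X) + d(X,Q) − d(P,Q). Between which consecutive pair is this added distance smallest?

Added distance for inserting X between each consecutive pair:
Alpha–Bravo: 247.4 km
Bravo–Charlie: 286.3 km
Charlie–Delta: 1.0 km
Delta–Echo: 186.4 km
Smallest added distance is 1.0 km, inserting between Charlie and Delta.

between Charlie and Delta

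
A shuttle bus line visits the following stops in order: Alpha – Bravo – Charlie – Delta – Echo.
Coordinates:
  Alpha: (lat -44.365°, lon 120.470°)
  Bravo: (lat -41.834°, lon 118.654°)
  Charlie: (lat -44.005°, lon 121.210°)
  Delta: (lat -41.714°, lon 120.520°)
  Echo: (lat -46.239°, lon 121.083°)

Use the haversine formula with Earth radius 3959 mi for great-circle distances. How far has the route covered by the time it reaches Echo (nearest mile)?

871 mi

Leg distances:
Alpha→Bravo: 197.4 mi  (cumulative 197.4 mi)
Bravo→Charlie: 198.0 mi  (cumulative 395.5 mi)
Charlie→Delta: 162.1 mi  (cumulative 557.6 mi)
Delta→Echo: 313.9 mi  (cumulative 871.5 mi)
Cumulative distance at Echo ≈ 871 mi.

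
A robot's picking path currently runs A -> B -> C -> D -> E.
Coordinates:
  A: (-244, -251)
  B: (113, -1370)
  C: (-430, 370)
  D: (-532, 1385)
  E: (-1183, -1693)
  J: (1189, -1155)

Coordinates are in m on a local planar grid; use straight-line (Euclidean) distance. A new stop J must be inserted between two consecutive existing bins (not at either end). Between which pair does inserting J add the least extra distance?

Added distance for inserting J between each consecutive pair:
A–B: 1617.0 m
B–C: 1498.6 m
C–D: 4272.2 m
D–E: 2354.3 m
Smallest added distance is 1498.6 m, inserting between B and C.

between B and C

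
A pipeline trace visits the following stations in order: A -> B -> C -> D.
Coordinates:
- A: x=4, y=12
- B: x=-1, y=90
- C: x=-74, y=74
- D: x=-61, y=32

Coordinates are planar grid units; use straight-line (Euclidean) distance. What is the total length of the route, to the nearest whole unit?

Leg distances:
A→B: 78.2  (cumulative 78.2)
B→C: 74.7  (cumulative 152.9)
C→D: 44.0  (cumulative 196.9)
Total route length ≈ 197.

197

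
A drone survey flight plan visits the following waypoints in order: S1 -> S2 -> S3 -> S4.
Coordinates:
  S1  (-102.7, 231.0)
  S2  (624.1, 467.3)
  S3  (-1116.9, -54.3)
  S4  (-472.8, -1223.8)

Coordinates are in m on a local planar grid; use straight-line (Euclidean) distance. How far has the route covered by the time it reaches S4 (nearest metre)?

Leg distances:
S1→S2: 764.2 m  (cumulative 764.2 m)
S2→S3: 1817.5 m  (cumulative 2581.7 m)
S3→S4: 1335.1 m  (cumulative 3916.8 m)
Cumulative distance at S4 ≈ 3917 m.

3917 m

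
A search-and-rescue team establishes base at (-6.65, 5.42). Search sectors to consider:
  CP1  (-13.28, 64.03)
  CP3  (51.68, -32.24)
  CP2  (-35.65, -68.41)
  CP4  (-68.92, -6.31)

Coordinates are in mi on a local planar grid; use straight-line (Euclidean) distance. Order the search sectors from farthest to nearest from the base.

CP2, CP3, CP4, CP1

Distances from the base:
CP2 (-35.65, -68.41): 79.3 mi
CP3 (51.68, -32.24): 69.4 mi
CP4 (-68.92, -6.31): 63.4 mi
CP1 (-13.28, 64.03): 59.0 mi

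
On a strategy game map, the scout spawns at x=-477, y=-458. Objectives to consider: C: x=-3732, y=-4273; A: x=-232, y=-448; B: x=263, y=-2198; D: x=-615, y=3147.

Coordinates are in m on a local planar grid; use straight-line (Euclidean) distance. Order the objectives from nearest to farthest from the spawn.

A, B, D, C

Distances from the spawn:
A x=-232, y=-448: 245.2 m
B x=263, y=-2198: 1890.8 m
D x=-615, y=3147: 3607.6 m
C x=-3732, y=-4273: 5014.9 m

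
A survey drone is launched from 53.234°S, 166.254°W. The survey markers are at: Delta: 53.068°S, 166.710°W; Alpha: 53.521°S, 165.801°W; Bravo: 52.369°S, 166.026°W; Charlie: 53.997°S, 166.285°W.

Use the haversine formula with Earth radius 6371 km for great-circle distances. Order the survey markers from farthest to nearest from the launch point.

Computing each great-circle distance from 53.234°S, 166.254°W:
Bravo 52.369°S, 166.026°W: 97.4 km
Charlie 53.997°S, 166.285°W: 84.9 km
Alpha 53.521°S, 165.801°W: 43.8 km
Delta 53.068°S, 166.710°W: 35.6 km

Bravo, Charlie, Alpha, Delta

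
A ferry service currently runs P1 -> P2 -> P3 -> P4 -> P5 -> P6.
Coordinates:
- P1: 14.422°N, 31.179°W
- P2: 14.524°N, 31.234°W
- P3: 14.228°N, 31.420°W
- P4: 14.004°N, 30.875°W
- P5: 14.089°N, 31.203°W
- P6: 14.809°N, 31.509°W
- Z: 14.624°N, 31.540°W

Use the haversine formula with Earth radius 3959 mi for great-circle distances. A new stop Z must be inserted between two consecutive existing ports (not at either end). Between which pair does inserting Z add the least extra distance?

between P5 and P6

Added distance for inserting Z between each consecutive pair:
P1–P2: 41.5 mi
P2–P3: 26.2 mi
P3–P4: 50.6 mi
P4–P5: 82.3 mi
P5–P6: 2.5 mi
Smallest added distance is 2.5 mi, inserting between P5 and P6.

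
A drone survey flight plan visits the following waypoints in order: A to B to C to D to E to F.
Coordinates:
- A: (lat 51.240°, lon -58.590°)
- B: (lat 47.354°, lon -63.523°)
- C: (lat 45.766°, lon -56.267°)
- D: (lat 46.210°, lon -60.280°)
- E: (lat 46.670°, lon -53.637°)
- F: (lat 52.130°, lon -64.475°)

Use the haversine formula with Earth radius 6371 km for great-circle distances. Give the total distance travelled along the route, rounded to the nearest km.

2958 km

Leg distances:
A→B: 560.7 km  (cumulative 560.7 km)
B→C: 581.9 km  (cumulative 1142.6 km)
C→D: 313.9 km  (cumulative 1456.5 km)
D→E: 511.4 km  (cumulative 1968.0 km)
E→F: 990.1 km  (cumulative 2958.1 km)
Total route length ≈ 2958 km.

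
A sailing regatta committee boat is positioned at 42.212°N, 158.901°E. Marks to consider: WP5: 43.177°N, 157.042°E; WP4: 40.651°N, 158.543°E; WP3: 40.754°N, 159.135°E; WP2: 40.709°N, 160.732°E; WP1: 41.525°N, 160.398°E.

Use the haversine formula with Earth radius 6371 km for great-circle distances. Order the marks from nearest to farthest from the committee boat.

WP1, WP3, WP4, WP5, WP2

Computing each great-circle distance from 42.212°N, 158.901°E:
WP1 41.525°N, 160.398°E: 145.6 km
WP3 40.754°N, 159.135°E: 163.3 km
WP4 40.651°N, 158.543°E: 176.1 km
WP5 43.177°N, 157.042°E: 186.0 km
WP2 40.709°N, 160.732°E: 226.3 km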